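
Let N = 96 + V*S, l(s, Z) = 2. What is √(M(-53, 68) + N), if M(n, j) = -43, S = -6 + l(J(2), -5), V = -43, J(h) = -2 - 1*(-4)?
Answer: 15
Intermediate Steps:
J(h) = 2 (J(h) = -2 + 4 = 2)
S = -4 (S = -6 + 2 = -4)
N = 268 (N = 96 - 43*(-4) = 96 + 172 = 268)
√(M(-53, 68) + N) = √(-43 + 268) = √225 = 15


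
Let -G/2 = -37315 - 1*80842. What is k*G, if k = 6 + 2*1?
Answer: 1890512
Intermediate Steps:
G = 236314 (G = -2*(-37315 - 1*80842) = -2*(-37315 - 80842) = -2*(-118157) = 236314)
k = 8 (k = 6 + 2 = 8)
k*G = 8*236314 = 1890512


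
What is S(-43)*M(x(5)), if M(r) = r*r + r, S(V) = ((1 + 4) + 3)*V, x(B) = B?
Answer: -10320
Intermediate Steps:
S(V) = 8*V (S(V) = (5 + 3)*V = 8*V)
M(r) = r + r**2 (M(r) = r**2 + r = r + r**2)
S(-43)*M(x(5)) = (8*(-43))*(5*(1 + 5)) = -1720*6 = -344*30 = -10320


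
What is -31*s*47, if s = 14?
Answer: -20398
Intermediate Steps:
-31*s*47 = -31*14*47 = -434*47 = -20398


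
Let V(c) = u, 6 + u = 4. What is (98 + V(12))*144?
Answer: 13824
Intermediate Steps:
u = -2 (u = -6 + 4 = -2)
V(c) = -2
(98 + V(12))*144 = (98 - 2)*144 = 96*144 = 13824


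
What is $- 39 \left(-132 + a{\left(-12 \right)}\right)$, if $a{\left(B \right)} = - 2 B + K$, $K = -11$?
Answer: $4641$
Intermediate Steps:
$a{\left(B \right)} = -11 - 2 B$ ($a{\left(B \right)} = - 2 B - 11 = -11 - 2 B$)
$- 39 \left(-132 + a{\left(-12 \right)}\right) = - 39 \left(-132 - -13\right) = - 39 \left(-132 + \left(-11 + 24\right)\right) = - 39 \left(-132 + 13\right) = \left(-39\right) \left(-119\right) = 4641$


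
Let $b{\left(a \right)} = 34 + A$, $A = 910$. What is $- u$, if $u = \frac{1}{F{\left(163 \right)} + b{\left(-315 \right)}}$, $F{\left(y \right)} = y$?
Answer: $- \frac{1}{1107} \approx -0.00090334$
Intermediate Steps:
$b{\left(a \right)} = 944$ ($b{\left(a \right)} = 34 + 910 = 944$)
$u = \frac{1}{1107}$ ($u = \frac{1}{163 + 944} = \frac{1}{1107} \approx 0.00090334$)
$- u = \left(-1\right) \frac{1}{1107} = - \frac{1}{1107}$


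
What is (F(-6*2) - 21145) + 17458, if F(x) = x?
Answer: -3699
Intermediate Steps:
(F(-6*2) - 21145) + 17458 = (-6*2 - 21145) + 17458 = (-12 - 21145) + 17458 = -21157 + 17458 = -3699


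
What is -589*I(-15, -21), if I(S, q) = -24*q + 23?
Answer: -310403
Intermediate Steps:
I(S, q) = 23 - 24*q
-589*I(-15, -21) = -589*(23 - 24*(-21)) = -589*(23 + 504) = -589*527 = -310403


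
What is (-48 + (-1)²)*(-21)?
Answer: 987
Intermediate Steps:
(-48 + (-1)²)*(-21) = (-48 + 1)*(-21) = -47*(-21) = 987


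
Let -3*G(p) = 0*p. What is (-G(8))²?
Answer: 0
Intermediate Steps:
G(p) = 0 (G(p) = -0*p = -⅓*0 = 0)
(-G(8))² = (-1*0)² = 0² = 0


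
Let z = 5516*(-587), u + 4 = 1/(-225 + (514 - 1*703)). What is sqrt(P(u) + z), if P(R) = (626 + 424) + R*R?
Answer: I*sqrt(554779025783)/414 ≈ 1799.1*I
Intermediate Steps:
u = -1657/414 (u = -4 + 1/(-225 + (514 - 1*703)) = -4 + 1/(-225 + (514 - 703)) = -4 + 1/(-225 - 189) = -4 + 1/(-414) = -4 - 1/414 = -1657/414 ≈ -4.0024)
P(R) = 1050 + R**2
z = -3237892
sqrt(P(u) + z) = sqrt((1050 + (-1657/414)**2) - 3237892) = sqrt((1050 + 2745649/171396) - 3237892) = sqrt(182711449/171396 - 3237892) = sqrt(-554779025783/171396) = I*sqrt(554779025783)/414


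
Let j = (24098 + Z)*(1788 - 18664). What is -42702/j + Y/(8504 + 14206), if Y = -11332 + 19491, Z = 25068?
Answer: 1692674857891/4710766049340 ≈ 0.35932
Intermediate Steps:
j = -829725416 (j = (24098 + 25068)*(1788 - 18664) = 49166*(-16876) = -829725416)
Y = 8159
-42702/j + Y/(8504 + 14206) = -42702/(-829725416) + 8159/(8504 + 14206) = -42702*(-1/829725416) + 8159/22710 = 21351/414862708 + 8159*(1/22710) = 21351/414862708 + 8159/22710 = 1692674857891/4710766049340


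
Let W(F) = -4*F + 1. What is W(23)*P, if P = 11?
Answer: -1001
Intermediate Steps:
W(F) = 1 - 4*F
W(23)*P = (1 - 4*23)*11 = (1 - 92)*11 = -91*11 = -1001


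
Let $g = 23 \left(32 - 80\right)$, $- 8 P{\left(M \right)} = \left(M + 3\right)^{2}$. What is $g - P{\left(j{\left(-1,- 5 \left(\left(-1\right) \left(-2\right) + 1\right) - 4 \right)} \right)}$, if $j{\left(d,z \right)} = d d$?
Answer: $-1102$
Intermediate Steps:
$j{\left(d,z \right)} = d^{2}$
$P{\left(M \right)} = - \frac{\left(3 + M\right)^{2}}{8}$ ($P{\left(M \right)} = - \frac{\left(M + 3\right)^{2}}{8} = - \frac{\left(3 + M\right)^{2}}{8}$)
$g = -1104$ ($g = 23 \left(-48\right) = -1104$)
$g - P{\left(j{\left(-1,- 5 \left(\left(-1\right) \left(-2\right) + 1\right) - 4 \right)} \right)} = -1104 - - \frac{\left(3 + \left(-1\right)^{2}\right)^{2}}{8} = -1104 - - \frac{\left(3 + 1\right)^{2}}{8} = -1104 - - \frac{4^{2}}{8} = -1104 - \left(- \frac{1}{8}\right) 16 = -1104 - -2 = -1104 + 2 = -1102$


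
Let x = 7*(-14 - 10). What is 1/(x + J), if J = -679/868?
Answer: -124/20929 ≈ -0.0059248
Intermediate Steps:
J = -97/124 (J = -679*1/868 = -97/124 ≈ -0.78226)
x = -168 (x = 7*(-24) = -168)
1/(x + J) = 1/(-168 - 97/124) = 1/(-20929/124) = -124/20929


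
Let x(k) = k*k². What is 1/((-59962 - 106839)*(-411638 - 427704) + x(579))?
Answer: 1/140197189481 ≈ 7.1328e-12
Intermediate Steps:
x(k) = k³
1/((-59962 - 106839)*(-411638 - 427704) + x(579)) = 1/((-59962 - 106839)*(-411638 - 427704) + 579³) = 1/(-166801*(-839342) + 194104539) = 1/(140003084942 + 194104539) = 1/140197189481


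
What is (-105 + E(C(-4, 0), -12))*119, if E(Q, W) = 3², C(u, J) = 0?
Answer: -11424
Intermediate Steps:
E(Q, W) = 9
(-105 + E(C(-4, 0), -12))*119 = (-105 + 9)*119 = -96*119 = -11424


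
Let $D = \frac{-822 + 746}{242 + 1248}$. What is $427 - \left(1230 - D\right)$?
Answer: $- \frac{598273}{745} \approx -803.05$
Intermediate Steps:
$D = - \frac{38}{745}$ ($D = - \frac{76}{1490} = \left(-76\right) \frac{1}{1490} = - \frac{38}{745} \approx -0.051007$)
$427 - \left(1230 - D\right) = 427 - \left(1230 - - \frac{38}{745}\right) = 427 - \left(1230 + \frac{38}{745}\right) = 427 - \frac{916388}{745} = - \frac{598273}{745}$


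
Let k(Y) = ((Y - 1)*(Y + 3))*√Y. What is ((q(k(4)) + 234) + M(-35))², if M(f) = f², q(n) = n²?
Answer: 10387729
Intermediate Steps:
k(Y) = √Y*(-1 + Y)*(3 + Y) (k(Y) = ((-1 + Y)*(3 + Y))*√Y = √Y*(-1 + Y)*(3 + Y))
((q(k(4)) + 234) + M(-35))² = (((√4*(-3 + 4² + 2*4))² + 234) + (-35)²)² = (((2*(-3 + 16 + 8))² + 234) + 1225)² = (((2*21)² + 234) + 1225)² = ((42² + 234) + 1225)² = ((1764 + 234) + 1225)² = (1998 + 1225)² = 3223² = 10387729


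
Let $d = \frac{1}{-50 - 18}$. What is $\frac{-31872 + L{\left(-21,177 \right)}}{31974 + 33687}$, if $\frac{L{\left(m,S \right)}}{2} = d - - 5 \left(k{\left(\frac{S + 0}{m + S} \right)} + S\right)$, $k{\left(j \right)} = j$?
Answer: $- \frac{6650041}{14511081} \approx -0.45827$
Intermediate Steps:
$d = - \frac{1}{68}$ ($d = \frac{1}{-68} = - \frac{1}{68} \approx -0.014706$)
$L{\left(m,S \right)} = - \frac{1}{34} + 10 S + \frac{10 S}{S + m}$ ($L{\left(m,S \right)} = 2 \left(- \frac{1}{68} - - 5 \left(\frac{S + 0}{m + S} + S\right)\right) = 2 \left(- \frac{1}{68} - - 5 \left(\frac{S}{S + m} + S\right)\right) = 2 \left(- \frac{1}{68} - - 5 \left(S + \frac{S}{S + m}\right)\right) = 2 \left(- \frac{1}{68} - \left(- 5 S - \frac{5 S}{S + m}\right)\right) = 2 \left(- \frac{1}{68} + \left(5 S + \frac{5 S}{S + m}\right)\right) = 2 \left(- \frac{1}{68} + 5 S + \frac{5 S}{S + m}\right) = - \frac{1}{34} + 10 S + \frac{10 S}{S + m}$)
$\frac{-31872 + L{\left(-21,177 \right)}}{31974 + 33687} = \frac{-31872 + \frac{10 \cdot 177 + \frac{\left(-1 + 340 \cdot 177\right) \left(177 - 21\right)}{34}}{177 - 21}}{31974 + 33687} = \frac{-31872 + \frac{1770 + \frac{1}{34} \left(-1 + 60180\right) 156}{156}}{65661} = \left(-31872 + \frac{1770 + \frac{1}{34} \cdot 60179 \cdot 156}{156}\right) \frac{1}{65661} = \left(-31872 + \frac{1770 + \frac{4693962}{17}}{156}\right) \frac{1}{65661} = \left(-31872 + \frac{1}{156} \cdot \frac{4724052}{17}\right) \frac{1}{65661} = \left(-31872 + \frac{393671}{221}\right) \frac{1}{65661} = \left(- \frac{6650041}{221}\right) \frac{1}{65661} = - \frac{6650041}{14511081}$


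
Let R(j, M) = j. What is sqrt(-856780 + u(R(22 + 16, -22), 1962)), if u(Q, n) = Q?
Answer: I*sqrt(856742) ≈ 925.6*I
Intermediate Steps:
sqrt(-856780 + u(R(22 + 16, -22), 1962)) = sqrt(-856780 + (22 + 16)) = sqrt(-856780 + 38) = sqrt(-856742) = I*sqrt(856742)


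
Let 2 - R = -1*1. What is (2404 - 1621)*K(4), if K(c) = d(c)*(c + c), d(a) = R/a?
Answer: 4698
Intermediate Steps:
R = 3 (R = 2 - (-1) = 2 - 1*(-1) = 2 + 1 = 3)
d(a) = 3/a
K(c) = 6 (K(c) = (3/c)*(c + c) = (3/c)*(2*c) = 6)
(2404 - 1621)*K(4) = (2404 - 1621)*6 = 783*6 = 4698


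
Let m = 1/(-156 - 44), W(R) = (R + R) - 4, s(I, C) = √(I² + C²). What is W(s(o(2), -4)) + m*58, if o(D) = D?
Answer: -429/100 + 4*√5 ≈ 4.6543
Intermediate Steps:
s(I, C) = √(C² + I²)
W(R) = -4 + 2*R (W(R) = 2*R - 4 = -4 + 2*R)
m = -1/200 (m = 1/(-200) = -1/200 ≈ -0.0050000)
W(s(o(2), -4)) + m*58 = (-4 + 2*√((-4)² + 2²)) - 1/200*58 = (-4 + 2*√(16 + 4)) - 29/100 = (-4 + 2*√20) - 29/100 = (-4 + 2*(2*√5)) - 29/100 = (-4 + 4*√5) - 29/100 = -429/100 + 4*√5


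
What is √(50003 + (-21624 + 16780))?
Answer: √45159 ≈ 212.51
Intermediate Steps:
√(50003 + (-21624 + 16780)) = √(50003 - 4844) = √45159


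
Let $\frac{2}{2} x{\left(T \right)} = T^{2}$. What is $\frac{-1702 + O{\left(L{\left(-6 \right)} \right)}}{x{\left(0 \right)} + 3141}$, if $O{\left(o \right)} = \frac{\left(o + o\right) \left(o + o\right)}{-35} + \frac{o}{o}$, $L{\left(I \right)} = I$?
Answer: $- \frac{19}{35} \approx -0.54286$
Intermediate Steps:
$x{\left(T \right)} = T^{2}$
$O{\left(o \right)} = 1 - \frac{4 o^{2}}{35}$ ($O{\left(o \right)} = 2 o 2 o \left(- \frac{1}{35}\right) + 1 = 4 o^{2} \left(- \frac{1}{35}\right) + 1 = - \frac{4 o^{2}}{35} + 1 = 1 - \frac{4 o^{2}}{35}$)
$\frac{-1702 + O{\left(L{\left(-6 \right)} \right)}}{x{\left(0 \right)} + 3141} = \frac{-1702 + \left(1 - \frac{4 \left(-6\right)^{2}}{35}\right)}{0^{2} + 3141} = \frac{-1702 + \left(1 - \frac{144}{35}\right)}{0 + 3141} = \frac{-1702 + \left(1 - \frac{144}{35}\right)}{3141} = \left(-1702 - \frac{109}{35}\right) \frac{1}{3141} = \left(- \frac{59679}{35}\right) \frac{1}{3141} = - \frac{19}{35}$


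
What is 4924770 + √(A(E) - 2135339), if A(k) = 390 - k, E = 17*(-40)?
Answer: 4924770 + 9*I*√26349 ≈ 4.9248e+6 + 1460.9*I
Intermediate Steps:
E = -680
4924770 + √(A(E) - 2135339) = 4924770 + √((390 - 1*(-680)) - 2135339) = 4924770 + √((390 + 680) - 2135339) = 4924770 + √(1070 - 2135339) = 4924770 + √(-2134269) = 4924770 + 9*I*√26349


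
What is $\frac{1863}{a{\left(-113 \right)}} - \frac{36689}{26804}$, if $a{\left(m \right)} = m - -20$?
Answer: $- \frac{17782643}{830924} \approx -21.401$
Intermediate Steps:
$a{\left(m \right)} = 20 + m$ ($a{\left(m \right)} = m + 20 = 20 + m$)
$\frac{1863}{a{\left(-113 \right)}} - \frac{36689}{26804} = \frac{1863}{20 - 113} - \frac{36689}{26804} = \frac{1863}{-93} - \frac{36689}{26804} = 1863 \left(- \frac{1}{93}\right) - \frac{36689}{26804} = - \frac{621}{31} - \frac{36689}{26804} = - \frac{17782643}{830924}$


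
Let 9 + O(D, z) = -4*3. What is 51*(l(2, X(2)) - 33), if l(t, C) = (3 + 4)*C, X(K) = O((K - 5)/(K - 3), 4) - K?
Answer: -9894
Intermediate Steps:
O(D, z) = -21 (O(D, z) = -9 - 4*3 = -9 - 12 = -21)
X(K) = -21 - K
l(t, C) = 7*C
51*(l(2, X(2)) - 33) = 51*(7*(-21 - 1*2) - 33) = 51*(7*(-21 - 2) - 33) = 51*(7*(-23) - 33) = 51*(-161 - 33) = 51*(-194) = -9894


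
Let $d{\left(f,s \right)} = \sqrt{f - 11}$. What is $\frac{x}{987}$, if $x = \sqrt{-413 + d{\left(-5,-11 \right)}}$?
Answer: $\frac{\sqrt{-413 + 4 i}}{987} \approx 9.9709 \cdot 10^{-5} + 0.02059 i$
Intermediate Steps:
$d{\left(f,s \right)} = \sqrt{-11 + f}$
$x = \sqrt{-413 + 4 i}$ ($x = \sqrt{-413 + \sqrt{-11 - 5}} = \sqrt{-413 + \sqrt{-16}} = \sqrt{-413 + 4 i} \approx 0.09841 + 20.323 i$)
$\frac{x}{987} = \frac{\sqrt{-413 + 4 i}}{987}$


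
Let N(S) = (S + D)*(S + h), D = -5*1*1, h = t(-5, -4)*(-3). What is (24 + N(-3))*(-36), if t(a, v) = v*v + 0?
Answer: -15552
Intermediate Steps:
t(a, v) = v² (t(a, v) = v² + 0 = v²)
h = -48 (h = (-4)²*(-3) = 16*(-3) = -48)
D = -5 (D = -5*1 = -5)
N(S) = (-48 + S)*(-5 + S) (N(S) = (S - 5)*(S - 48) = (-5 + S)*(-48 + S) = (-48 + S)*(-5 + S))
(24 + N(-3))*(-36) = (24 + (240 + (-3)² - 53*(-3)))*(-36) = (24 + (240 + 9 + 159))*(-36) = (24 + 408)*(-36) = 432*(-36) = -15552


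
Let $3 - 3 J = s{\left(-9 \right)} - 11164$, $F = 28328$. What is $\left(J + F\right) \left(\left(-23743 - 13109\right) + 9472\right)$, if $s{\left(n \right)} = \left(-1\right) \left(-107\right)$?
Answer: $- \frac{2629684720}{3} \approx -8.7656 \cdot 10^{8}$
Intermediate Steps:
$s{\left(n \right)} = 107$
$J = \frac{11060}{3}$ ($J = 1 - \frac{107 - 11164}{3} = 1 - - \frac{11057}{3} = 1 + \frac{11057}{3} = \frac{11060}{3} \approx 3686.7$)
$\left(J + F\right) \left(\left(-23743 - 13109\right) + 9472\right) = \left(\frac{11060}{3} + 28328\right) \left(\left(-23743 - 13109\right) + 9472\right) = \frac{96044 \left(\left(-23743 - 13109\right) + 9472\right)}{3} = \frac{96044 \left(-36852 + 9472\right)}{3} = \frac{96044}{3} \left(-27380\right) = - \frac{2629684720}{3}$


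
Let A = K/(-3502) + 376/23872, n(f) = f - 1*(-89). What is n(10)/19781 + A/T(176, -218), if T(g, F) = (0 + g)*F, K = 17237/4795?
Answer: 95157851966412869/19014765803143658240 ≈ 0.0050044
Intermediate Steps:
K = 17237/4795 (K = 17237*(1/4795) = 17237/4795 ≈ 3.5948)
T(g, F) = F*g (T(g, F) = g*F = F*g)
n(f) = 89 + f (n(f) = f + 89 = 89 + f)
A = 368896511/25053798280 (A = (17237/4795)/(-3502) + 376/23872 = (17237/4795)*(-1/3502) + 376*(1/23872) = -17237/16792090 + 47/2984 = 368896511/25053798280 ≈ 0.014724)
n(10)/19781 + A/T(176, -218) = (89 + 10)/19781 + 368896511/(25053798280*((-218*176))) = 99*(1/19781) + (368896511/25053798280)/(-38368) = 99/19781 + (368896511/25053798280)*(-1/38368) = 99/19781 - 368896511/961264132407040 = 95157851966412869/19014765803143658240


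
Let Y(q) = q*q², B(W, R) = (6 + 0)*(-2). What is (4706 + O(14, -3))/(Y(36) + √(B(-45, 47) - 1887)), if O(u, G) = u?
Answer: 4893696/48372983 - 944*I*√211/145118949 ≈ 0.10117 - 9.4491e-5*I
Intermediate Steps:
B(W, R) = -12 (B(W, R) = 6*(-2) = -12)
Y(q) = q³
(4706 + O(14, -3))/(Y(36) + √(B(-45, 47) - 1887)) = (4706 + 14)/(36³ + √(-12 - 1887)) = 4720/(46656 + √(-1899)) = 4720/(46656 + 3*I*√211)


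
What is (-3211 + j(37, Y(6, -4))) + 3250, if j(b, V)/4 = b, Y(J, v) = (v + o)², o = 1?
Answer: 187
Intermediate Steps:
Y(J, v) = (1 + v)² (Y(J, v) = (v + 1)² = (1 + v)²)
j(b, V) = 4*b
(-3211 + j(37, Y(6, -4))) + 3250 = (-3211 + 4*37) + 3250 = (-3211 + 148) + 3250 = -3063 + 3250 = 187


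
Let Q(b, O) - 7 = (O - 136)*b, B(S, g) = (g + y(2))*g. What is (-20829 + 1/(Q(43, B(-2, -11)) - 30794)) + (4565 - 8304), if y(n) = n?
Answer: -795462705/32378 ≈ -24568.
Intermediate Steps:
B(S, g) = g*(2 + g) (B(S, g) = (g + 2)*g = (2 + g)*g = g*(2 + g))
Q(b, O) = 7 + b*(-136 + O) (Q(b, O) = 7 + (O - 136)*b = 7 + (-136 + O)*b = 7 + b*(-136 + O))
(-20829 + 1/(Q(43, B(-2, -11)) - 30794)) + (4565 - 8304) = (-20829 + 1/((7 - 136*43 - 11*(2 - 11)*43) - 30794)) + (4565 - 8304) = (-20829 + 1/((7 - 5848 - 11*(-9)*43) - 30794)) - 3739 = (-20829 + 1/((7 - 5848 + 99*43) - 30794)) - 3739 = (-20829 + 1/((7 - 5848 + 4257) - 30794)) - 3739 = (-20829 + 1/(-1584 - 30794)) - 3739 = (-20829 + 1/(-32378)) - 3739 = (-20829 - 1/32378) - 3739 = -674401363/32378 - 3739 = -795462705/32378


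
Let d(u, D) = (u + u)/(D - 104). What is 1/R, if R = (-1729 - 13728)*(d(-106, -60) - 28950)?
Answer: 1/447460169 ≈ 2.2348e-9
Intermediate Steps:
d(u, D) = 2*u/(-104 + D) (d(u, D) = (2*u)/(-104 + D) = 2*u/(-104 + D))
R = 447460169 (R = (-1729 - 13728)*(2*(-106)/(-104 - 60) - 28950) = -15457*(2*(-106)/(-164) - 28950) = -15457*(2*(-106)*(-1/164) - 28950) = -15457*(53/41 - 28950) = -15457*(-1186897/41) = 447460169)
1/R = 1/447460169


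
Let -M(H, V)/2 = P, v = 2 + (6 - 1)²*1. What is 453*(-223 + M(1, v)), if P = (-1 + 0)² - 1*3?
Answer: -99207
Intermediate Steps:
v = 27 (v = 2 + 5²*1 = 2 + 25*1 = 2 + 25 = 27)
P = -2 (P = (-1)² - 3 = 1 - 3 = -2)
M(H, V) = 4 (M(H, V) = -2*(-2) = 4)
453*(-223 + M(1, v)) = 453*(-223 + 4) = 453*(-219) = -99207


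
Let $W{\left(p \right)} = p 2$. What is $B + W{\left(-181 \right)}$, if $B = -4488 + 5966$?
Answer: $1116$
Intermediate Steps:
$W{\left(p \right)} = 2 p$
$B = 1478$
$B + W{\left(-181 \right)} = 1478 + 2 \left(-181\right) = 1478 - 362 = 1116$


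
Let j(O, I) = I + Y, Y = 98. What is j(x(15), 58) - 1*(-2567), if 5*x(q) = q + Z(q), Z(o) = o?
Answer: 2723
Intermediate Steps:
x(q) = 2*q/5 (x(q) = (q + q)/5 = (2*q)/5 = 2*q/5)
j(O, I) = 98 + I (j(O, I) = I + 98 = 98 + I)
j(x(15), 58) - 1*(-2567) = (98 + 58) - 1*(-2567) = 156 + 2567 = 2723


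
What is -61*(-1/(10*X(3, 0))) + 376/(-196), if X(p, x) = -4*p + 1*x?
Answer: -14269/5880 ≈ -2.4267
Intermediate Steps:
X(p, x) = x - 4*p (X(p, x) = -4*p + x = x - 4*p)
-61*(-1/(10*X(3, 0))) + 376/(-196) = -61*(-1/(10*(0 - 4*3))) + 376/(-196) = -61*(-1/(10*(0 - 12))) + 376*(-1/196) = -61/((-10*(-12))) - 94/49 = -61/120 - 94/49 = -14269/5880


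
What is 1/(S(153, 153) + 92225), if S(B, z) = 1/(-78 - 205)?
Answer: 283/26099674 ≈ 1.0843e-5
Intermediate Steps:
S(B, z) = -1/283 (S(B, z) = 1/(-283) = -1/283)
1/(S(153, 153) + 92225) = 1/(-1/283 + 92225) = 1/(26099674/283) = 283/26099674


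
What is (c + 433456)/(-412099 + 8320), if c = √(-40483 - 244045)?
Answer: -433456/403779 - 4*I*√17783/403779 ≈ -1.0735 - 0.001321*I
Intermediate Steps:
c = 4*I*√17783 (c = √(-284528) = 4*I*√17783 ≈ 533.41*I)
(c + 433456)/(-412099 + 8320) = (4*I*√17783 + 433456)/(-412099 + 8320) = (433456 + 4*I*√17783)/(-403779) = (433456 + 4*I*√17783)*(-1/403779) = -433456/403779 - 4*I*√17783/403779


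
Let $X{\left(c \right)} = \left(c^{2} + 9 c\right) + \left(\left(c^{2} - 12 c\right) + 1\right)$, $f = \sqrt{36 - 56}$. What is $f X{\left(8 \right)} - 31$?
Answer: $-31 + 210 i \sqrt{5} \approx -31.0 + 469.57 i$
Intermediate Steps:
$f = 2 i \sqrt{5}$ ($f = \sqrt{-20} = 2 i \sqrt{5} \approx 4.4721 i$)
$X{\left(c \right)} = 1 - 3 c + 2 c^{2}$ ($X{\left(c \right)} = \left(c^{2} + 9 c\right) + \left(1 + c^{2} - 12 c\right) = 1 - 3 c + 2 c^{2}$)
$f X{\left(8 \right)} - 31 = 2 i \sqrt{5} \left(1 - 24 + 2 \cdot 8^{2}\right) - 31 = 2 i \sqrt{5} \left(1 - 24 + 2 \cdot 64\right) - 31 = 2 i \sqrt{5} \left(1 - 24 + 128\right) - 31 = 2 i \sqrt{5} \cdot 105 - 31 = 210 i \sqrt{5} - 31 = -31 + 210 i \sqrt{5}$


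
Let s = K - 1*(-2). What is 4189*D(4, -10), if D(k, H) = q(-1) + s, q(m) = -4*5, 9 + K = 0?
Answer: -113103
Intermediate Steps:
K = -9 (K = -9 + 0 = -9)
s = -7 (s = -9 - 1*(-2) = -9 + 2 = -7)
q(m) = -20
D(k, H) = -27 (D(k, H) = -20 - 7 = -27)
4189*D(4, -10) = 4189*(-27) = -113103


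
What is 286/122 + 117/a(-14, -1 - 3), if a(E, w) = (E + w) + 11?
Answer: -6136/427 ≈ -14.370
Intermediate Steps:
a(E, w) = 11 + E + w
286/122 + 117/a(-14, -1 - 3) = 286/122 + 117/(11 - 14 + (-1 - 3)) = 286*(1/122) + 117/(11 - 14 - 4) = 143/61 + 117/(-7) = 143/61 + 117*(-⅐) = 143/61 - 117/7 = -6136/427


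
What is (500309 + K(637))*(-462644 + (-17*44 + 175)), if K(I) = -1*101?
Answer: -231704849136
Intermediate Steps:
K(I) = -101
(500309 + K(637))*(-462644 + (-17*44 + 175)) = (500309 - 101)*(-462644 + (-17*44 + 175)) = 500208*(-462644 + (-748 + 175)) = 500208*(-462644 - 573) = 500208*(-463217) = -231704849136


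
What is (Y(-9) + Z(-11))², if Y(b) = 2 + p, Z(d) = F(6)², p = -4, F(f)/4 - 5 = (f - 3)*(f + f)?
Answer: 723287236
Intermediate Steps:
F(f) = 20 + 8*f*(-3 + f) (F(f) = 20 + 4*((f - 3)*(f + f)) = 20 + 4*((-3 + f)*(2*f)) = 20 + 4*(2*f*(-3 + f)) = 20 + 8*f*(-3 + f))
Z(d) = 26896 (Z(d) = (20 - 24*6 + 8*6²)² = (20 - 144 + 8*36)² = (20 - 144 + 288)² = 164² = 26896)
Y(b) = -2 (Y(b) = 2 - 4 = -2)
(Y(-9) + Z(-11))² = (-2 + 26896)² = 26894² = 723287236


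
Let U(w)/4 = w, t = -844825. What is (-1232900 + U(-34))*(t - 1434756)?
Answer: 2810805437916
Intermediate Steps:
U(w) = 4*w
(-1232900 + U(-34))*(t - 1434756) = (-1232900 + 4*(-34))*(-844825 - 1434756) = (-1232900 - 136)*(-2279581) = -1233036*(-2279581) = 2810805437916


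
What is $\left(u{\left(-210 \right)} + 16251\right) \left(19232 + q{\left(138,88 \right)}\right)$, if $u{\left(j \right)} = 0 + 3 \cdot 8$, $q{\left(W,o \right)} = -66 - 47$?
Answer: $311161725$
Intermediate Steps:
$q{\left(W,o \right)} = -113$
$u{\left(j \right)} = 24$ ($u{\left(j \right)} = 0 + 24 = 24$)
$\left(u{\left(-210 \right)} + 16251\right) \left(19232 + q{\left(138,88 \right)}\right) = \left(24 + 16251\right) \left(19232 - 113\right) = 16275 \cdot 19119 = 311161725$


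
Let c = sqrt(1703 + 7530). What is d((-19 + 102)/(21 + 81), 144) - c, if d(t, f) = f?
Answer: 144 - sqrt(9233) ≈ 47.911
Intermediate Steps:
c = sqrt(9233) ≈ 96.089
d((-19 + 102)/(21 + 81), 144) - c = 144 - sqrt(9233)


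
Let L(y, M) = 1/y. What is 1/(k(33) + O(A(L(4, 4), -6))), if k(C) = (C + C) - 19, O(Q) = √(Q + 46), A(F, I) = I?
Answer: 47/2169 - 2*√10/2169 ≈ 0.018753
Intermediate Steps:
O(Q) = √(46 + Q)
k(C) = -19 + 2*C (k(C) = 2*C - 19 = -19 + 2*C)
1/(k(33) + O(A(L(4, 4), -6))) = 1/((-19 + 2*33) + √(46 - 6)) = 1/((-19 + 66) + √40) = 1/(47 + 2*√10)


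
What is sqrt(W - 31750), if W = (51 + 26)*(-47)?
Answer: I*sqrt(35369) ≈ 188.07*I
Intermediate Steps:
W = -3619 (W = 77*(-47) = -3619)
sqrt(W - 31750) = sqrt(-3619 - 31750) = sqrt(-35369) = I*sqrt(35369)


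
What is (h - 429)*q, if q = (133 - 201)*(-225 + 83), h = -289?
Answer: -6933008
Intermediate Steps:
q = 9656 (q = -68*(-142) = 9656)
(h - 429)*q = (-289 - 429)*9656 = -718*9656 = -6933008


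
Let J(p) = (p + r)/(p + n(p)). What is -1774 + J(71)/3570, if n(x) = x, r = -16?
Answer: -179862301/101388 ≈ -1774.0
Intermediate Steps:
J(p) = (-16 + p)/(2*p) (J(p) = (p - 16)/(p + p) = (-16 + p)/((2*p)) = (-16 + p)*(1/(2*p)) = (-16 + p)/(2*p))
-1774 + J(71)/3570 = -1774 + ((½)*(-16 + 71)/71)/3570 = -1774 + ((½)*(1/71)*55)*(1/3570) = -1774 + (55/142)*(1/3570) = -1774 + 11/101388 = -179862301/101388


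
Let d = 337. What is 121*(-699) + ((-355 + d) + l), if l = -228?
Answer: -84825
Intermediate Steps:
121*(-699) + ((-355 + d) + l) = 121*(-699) + ((-355 + 337) - 228) = -84579 + (-18 - 228) = -84579 - 246 = -84825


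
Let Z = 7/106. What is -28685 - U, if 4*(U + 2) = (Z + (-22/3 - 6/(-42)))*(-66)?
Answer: -42740021/1484 ≈ -28801.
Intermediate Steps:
Z = 7/106 (Z = 7*(1/106) = 7/106 ≈ 0.066038)
U = 171481/1484 (U = -2 + ((7/106 + (-22/3 - 6/(-42)))*(-66))/4 = -2 + ((7/106 + (-22*1/3 - 6*(-1/42)))*(-66))/4 = -2 + ((7/106 + (-22/3 + 1/7))*(-66))/4 = -2 + ((7/106 - 151/21)*(-66))/4 = -2 + (-15859/2226*(-66))/4 = -2 + (1/4)*(174449/371) = -2 + 174449/1484 = 171481/1484 ≈ 115.55)
-28685 - U = -28685 - 1*171481/1484 = -28685 - 171481/1484 = -42740021/1484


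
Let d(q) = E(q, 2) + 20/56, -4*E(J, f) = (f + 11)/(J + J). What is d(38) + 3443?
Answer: 7327373/2128 ≈ 3443.3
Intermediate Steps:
E(J, f) = -(11 + f)/(8*J) (E(J, f) = -(f + 11)/(4*(J + J)) = -(11 + f)/(4*(2*J)) = -(11 + f)*1/(2*J)/4 = -(11 + f)/(8*J))
d(q) = 5/14 - 13/(8*q) (d(q) = (-11 - 1*2)/(8*q) + 20/56 = (-11 - 2)/(8*q) + 20*(1/56) = (1/8)*(-13)/q + 5/14 = -13/(8*q) + 5/14 = 5/14 - 13/(8*q))
d(38) + 3443 = (1/56)*(-91 + 20*38)/38 + 3443 = (1/56)*(1/38)*(-91 + 760) + 3443 = (1/56)*(1/38)*669 + 3443 = 669/2128 + 3443 = 7327373/2128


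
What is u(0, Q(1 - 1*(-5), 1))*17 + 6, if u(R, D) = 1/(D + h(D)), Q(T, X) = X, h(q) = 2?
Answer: 35/3 ≈ 11.667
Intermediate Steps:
u(R, D) = 1/(2 + D) (u(R, D) = 1/(D + 2) = 1/(2 + D))
u(0, Q(1 - 1*(-5), 1))*17 + 6 = 17/(2 + 1) + 6 = 17/3 + 6 = 35/3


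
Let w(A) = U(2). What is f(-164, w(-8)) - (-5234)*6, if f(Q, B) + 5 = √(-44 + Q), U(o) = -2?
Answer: 31399 + 4*I*√13 ≈ 31399.0 + 14.422*I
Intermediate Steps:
w(A) = -2
f(Q, B) = -5 + √(-44 + Q)
f(-164, w(-8)) - (-5234)*6 = (-5 + √(-44 - 164)) - (-5234)*6 = (-5 + √(-208)) - 1*(-31404) = (-5 + 4*I*√13) + 31404 = 31399 + 4*I*√13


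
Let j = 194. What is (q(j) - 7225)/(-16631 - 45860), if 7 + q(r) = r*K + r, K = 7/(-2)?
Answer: 7717/62491 ≈ 0.12349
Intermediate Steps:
K = -7/2 (K = 7*(-½) = -7/2 ≈ -3.5000)
q(r) = -7 - 5*r/2 (q(r) = -7 + (r*(-7/2) + r) = -7 + (-7*r/2 + r) = -7 - 5*r/2)
(q(j) - 7225)/(-16631 - 45860) = ((-7 - 5/2*194) - 7225)/(-16631 - 45860) = ((-7 - 485) - 7225)/(-62491) = (-492 - 7225)*(-1/62491) = -7717*(-1/62491) = 7717/62491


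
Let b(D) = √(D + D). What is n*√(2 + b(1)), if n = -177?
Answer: -177*√(2 + √2) ≈ -327.05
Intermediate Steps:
b(D) = √2*√D (b(D) = √(2*D) = √2*√D)
n*√(2 + b(1)) = -177*√(2 + √2*√1) = -177*√(2 + √2*1) = -177*√(2 + √2)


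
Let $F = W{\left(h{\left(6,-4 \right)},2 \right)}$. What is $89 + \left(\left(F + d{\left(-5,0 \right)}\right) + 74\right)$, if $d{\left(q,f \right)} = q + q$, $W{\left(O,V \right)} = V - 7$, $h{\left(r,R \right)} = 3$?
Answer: $148$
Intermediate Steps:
$W{\left(O,V \right)} = -7 + V$ ($W{\left(O,V \right)} = V - 7 = -7 + V$)
$F = -5$ ($F = -7 + 2 = -5$)
$d{\left(q,f \right)} = 2 q$
$89 + \left(\left(F + d{\left(-5,0 \right)}\right) + 74\right) = 89 + \left(\left(-5 + 2 \left(-5\right)\right) + 74\right) = 89 + \left(\left(-5 - 10\right) + 74\right) = 89 + \left(-15 + 74\right) = 89 + 59 = 148$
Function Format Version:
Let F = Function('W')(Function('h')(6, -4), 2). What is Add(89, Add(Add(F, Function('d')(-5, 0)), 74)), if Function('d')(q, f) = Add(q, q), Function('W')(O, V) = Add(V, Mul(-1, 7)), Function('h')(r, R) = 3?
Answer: 148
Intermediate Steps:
Function('W')(O, V) = Add(-7, V) (Function('W')(O, V) = Add(V, -7) = Add(-7, V))
F = -5 (F = Add(-7, 2) = -5)
Function('d')(q, f) = Mul(2, q)
Add(89, Add(Add(F, Function('d')(-5, 0)), 74)) = Add(89, Add(Add(-5, Mul(2, -5)), 74)) = Add(89, Add(Add(-5, -10), 74)) = Add(89, Add(-15, 74)) = Add(89, 59) = 148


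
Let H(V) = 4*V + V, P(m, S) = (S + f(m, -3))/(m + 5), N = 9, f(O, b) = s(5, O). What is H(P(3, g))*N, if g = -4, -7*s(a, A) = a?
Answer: -1485/56 ≈ -26.518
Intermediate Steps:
s(a, A) = -a/7
f(O, b) = -5/7 (f(O, b) = -⅐*5 = -5/7)
P(m, S) = (-5/7 + S)/(5 + m) (P(m, S) = (S - 5/7)/(m + 5) = (-5/7 + S)/(5 + m))
H(V) = 5*V
H(P(3, g))*N = (5*((-5/7 - 4)/(5 + 3)))*9 = (5*(-33/7/8))*9 = (5*((⅛)*(-33/7)))*9 = (5*(-33/56))*9 = -165/56*9 = -1485/56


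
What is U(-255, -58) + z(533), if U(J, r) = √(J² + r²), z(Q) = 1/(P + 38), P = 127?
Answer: 1/165 + √68389 ≈ 261.52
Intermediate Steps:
z(Q) = 1/165 (z(Q) = 1/(127 + 38) = 1/165)
U(-255, -58) + z(533) = √((-255)² + (-58)²) + 1/165 = √(65025 + 3364) + 1/165 = √68389 + 1/165 = 1/165 + √68389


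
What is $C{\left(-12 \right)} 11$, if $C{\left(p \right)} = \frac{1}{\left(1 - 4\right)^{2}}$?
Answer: $\frac{11}{9} \approx 1.2222$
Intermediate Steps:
$C{\left(p \right)} = \frac{1}{9}$ ($C{\left(p \right)} = \frac{1}{\left(-3\right)^{2}} = \frac{1}{9}$)
$C{\left(-12 \right)} 11 = \frac{1}{9} \cdot 11 = \frac{11}{9}$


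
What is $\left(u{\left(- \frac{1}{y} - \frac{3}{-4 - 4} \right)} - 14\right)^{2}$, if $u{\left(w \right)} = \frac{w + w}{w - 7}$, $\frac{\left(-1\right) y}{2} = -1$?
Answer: $\frac{633616}{3249} \approx 195.02$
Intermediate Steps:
$y = 2$ ($y = \left(-2\right) \left(-1\right) = 2$)
$u{\left(w \right)} = \frac{2 w}{-7 + w}$
$\left(u{\left(- \frac{1}{y} - \frac{3}{-4 - 4} \right)} - 14\right)^{2} = \left(\frac{2 \left(- \frac{1}{2} - \frac{3}{-4 - 4}\right)}{-7 - \left(\frac{1}{2} + \frac{3}{-4 - 4}\right)} - 14\right)^{2} = \left(\frac{2 \left(\left(-1\right) \frac{1}{2} - \frac{3}{-4 - 4}\right)}{-7 - \left(\frac{1}{2} + \frac{3}{-4 - 4}\right)} - 14\right)^{2} = \left(\frac{2 \left(- \frac{1}{2} - \frac{3}{-8}\right)}{-7 - \left(\frac{1}{2} + \frac{3}{-8}\right)} - 14\right)^{2} = \left(\frac{2 \left(- \frac{1}{2} - - \frac{3}{8}\right)}{-7 - \frac{1}{8}} - 14\right)^{2} = \left(\frac{2 \left(- \frac{1}{2} + \frac{3}{8}\right)}{-7 + \left(- \frac{1}{2} + \frac{3}{8}\right)} - 14\right)^{2} = \left(2 \left(- \frac{1}{8}\right) \frac{1}{-7 - \frac{1}{8}} - 14\right)^{2} = \left(2 \left(- \frac{1}{8}\right) \frac{1}{- \frac{57}{8}} - 14\right)^{2} = \left(2 \left(- \frac{1}{8}\right) \left(- \frac{8}{57}\right) - 14\right)^{2} = \left(\frac{2}{57} - 14\right)^{2} = \left(- \frac{796}{57}\right)^{2} = \frac{633616}{3249}$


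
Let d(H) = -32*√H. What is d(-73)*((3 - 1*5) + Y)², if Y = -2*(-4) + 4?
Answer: -3200*I*√73 ≈ -27341.0*I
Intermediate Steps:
Y = 12 (Y = 8 + 4 = 12)
d(-73)*((3 - 1*5) + Y)² = (-32*I*√73)*((3 - 1*5) + 12)² = (-32*I*√73)*((3 - 5) + 12)² = (-32*I*√73)*(-2 + 12)² = -32*I*√73*10² = -32*I*√73*100 = -3200*I*√73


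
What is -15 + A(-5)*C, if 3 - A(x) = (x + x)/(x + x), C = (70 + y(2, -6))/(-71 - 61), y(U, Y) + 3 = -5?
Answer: -526/33 ≈ -15.939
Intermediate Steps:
y(U, Y) = -8 (y(U, Y) = -3 - 5 = -8)
C = -31/66 (C = (70 - 8)/(-71 - 61) = 62/(-132) = 62*(-1/132) = -31/66 ≈ -0.46970)
A(x) = 2 (A(x) = 3 - (x + x)/(x + x) = 3 - 2*x/(2*x) = 3 - 2*x*1/(2*x) = 3 - 1*1 = 3 - 1 = 2)
-15 + A(-5)*C = -15 + 2*(-31/66) = -15 - 31/33 = -526/33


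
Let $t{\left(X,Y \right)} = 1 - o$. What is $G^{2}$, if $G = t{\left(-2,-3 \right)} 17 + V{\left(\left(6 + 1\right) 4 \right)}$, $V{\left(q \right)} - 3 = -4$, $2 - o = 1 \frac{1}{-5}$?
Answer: $\frac{11449}{25} \approx 457.96$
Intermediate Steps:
$o = \frac{11}{5}$ ($o = 2 - 1 \frac{1}{-5} = 2 - 1 \left(- \frac{1}{5}\right) = 2 - - \frac{1}{5} = 2 + \frac{1}{5} = \frac{11}{5} \approx 2.2$)
$V{\left(q \right)} = -1$ ($V{\left(q \right)} = 3 - 4 = -1$)
$t{\left(X,Y \right)} = - \frac{6}{5}$ ($t{\left(X,Y \right)} = 1 - \frac{11}{5} = - \frac{6}{5}$)
$G = - \frac{107}{5}$ ($G = \left(- \frac{6}{5}\right) 17 - 1 = - \frac{102}{5} - 1 = - \frac{107}{5} \approx -21.4$)
$G^{2} = \left(- \frac{107}{5}\right)^{2} = \frac{11449}{25}$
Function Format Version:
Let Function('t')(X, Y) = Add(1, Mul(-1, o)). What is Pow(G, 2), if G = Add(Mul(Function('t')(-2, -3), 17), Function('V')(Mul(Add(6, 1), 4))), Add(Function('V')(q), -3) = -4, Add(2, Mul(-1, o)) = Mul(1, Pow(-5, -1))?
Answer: Rational(11449, 25) ≈ 457.96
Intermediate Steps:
o = Rational(11, 5) (o = Add(2, Mul(-1, Mul(1, Pow(-5, -1)))) = Add(2, Mul(-1, Mul(1, Rational(-1, 5)))) = Add(2, Mul(-1, Rational(-1, 5))) = Add(2, Rational(1, 5)) = Rational(11, 5) ≈ 2.2000)
Function('V')(q) = -1 (Function('V')(q) = Add(3, -4) = -1)
Function('t')(X, Y) = Rational(-6, 5) (Function('t')(X, Y) = Add(1, Mul(-1, Rational(11, 5))) = Add(1, Rational(-11, 5)) = Rational(-6, 5))
G = Rational(-107, 5) (G = Add(Mul(Rational(-6, 5), 17), -1) = Add(Rational(-102, 5), -1) = Rational(-107, 5) ≈ -21.400)
Pow(G, 2) = Pow(Rational(-107, 5), 2) = Rational(11449, 25)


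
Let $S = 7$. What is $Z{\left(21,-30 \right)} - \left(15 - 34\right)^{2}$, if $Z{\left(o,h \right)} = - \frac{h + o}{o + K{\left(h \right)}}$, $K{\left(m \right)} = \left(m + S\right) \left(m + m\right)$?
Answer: $- \frac{168584}{467} \approx -360.99$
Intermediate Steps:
$K{\left(m \right)} = 2 m \left(7 + m\right)$ ($K{\left(m \right)} = \left(m + 7\right) \left(m + m\right) = \left(7 + m\right) 2 m = 2 m \left(7 + m\right)$)
$Z{\left(o,h \right)} = - \frac{h + o}{o + 2 h \left(7 + h\right)}$
$Z{\left(21,-30 \right)} - \left(15 - 34\right)^{2} = \frac{\left(-1\right) \left(-30\right) - 21}{21 + 2 \left(-30\right) \left(7 - 30\right)} - \left(15 - 34\right)^{2} = \frac{30 - 21}{21 + 2 \left(-30\right) \left(-23\right)} - \left(-19\right)^{2} = \frac{1}{21 + 1380} \cdot 9 - 361 = \frac{1}{1401} \cdot 9 - 361 = \frac{3}{467} - 361 = - \frac{168584}{467}$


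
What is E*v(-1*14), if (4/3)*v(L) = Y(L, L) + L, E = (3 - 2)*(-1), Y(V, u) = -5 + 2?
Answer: 51/4 ≈ 12.750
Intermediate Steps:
Y(V, u) = -3
E = -1 (E = 1*(-1) = -1)
v(L) = -9/4 + 3*L/4 (v(L) = 3*(-3 + L)/4 = -9/4 + 3*L/4)
E*v(-1*14) = -(-9/4 + 3*(-1*14)/4) = -(-9/4 + (¾)*(-14)) = -(-9/4 - 21/2) = -1*(-51/4) = 51/4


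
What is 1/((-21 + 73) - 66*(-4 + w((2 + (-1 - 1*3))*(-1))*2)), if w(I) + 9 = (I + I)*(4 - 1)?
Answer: -1/80 ≈ -0.012500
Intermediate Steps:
w(I) = -9 + 6*I (w(I) = -9 + (I + I)*(4 - 1) = -9 + (2*I)*3 = -9 + 6*I)
1/((-21 + 73) - 66*(-4 + w((2 + (-1 - 1*3))*(-1))*2)) = 1/((-21 + 73) - 66*(-4 + (-9 + 6*((2 + (-1 - 1*3))*(-1)))*2)) = 1/(52 - 66*(-4 + (-9 + 6*((2 + (-1 - 3))*(-1)))*2)) = 1/(52 - 66*(-4 + (-9 + 6*((2 - 4)*(-1)))*2)) = 1/(52 - 66*(-4 + (-9 + 6*(-2*(-1)))*2)) = 1/(52 - 66*(-4 + (-9 + 6*2)*2)) = 1/(52 - 66*(-4 + (-9 + 12)*2)) = 1/(52 - 66*(-4 + 3*2)) = 1/(52 - 66*(-4 + 6)) = 1/(52 - 66*2) = 1/(52 - 132) = 1/(-80) = -1/80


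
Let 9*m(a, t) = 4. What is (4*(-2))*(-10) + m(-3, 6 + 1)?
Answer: 724/9 ≈ 80.444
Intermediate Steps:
m(a, t) = 4/9 (m(a, t) = (⅑)*4 = 4/9)
(4*(-2))*(-10) + m(-3, 6 + 1) = (4*(-2))*(-10) + 4/9 = -8*(-10) + 4/9 = 80 + 4/9 = 724/9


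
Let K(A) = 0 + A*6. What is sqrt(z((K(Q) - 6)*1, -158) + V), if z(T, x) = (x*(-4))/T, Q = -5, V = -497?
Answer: I*sqrt(4631)/3 ≈ 22.684*I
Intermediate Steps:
K(A) = 6*A (K(A) = 0 + 6*A = 6*A)
z(T, x) = -4*x/T (z(T, x) = (-4*x)/T = -4*x/T)
sqrt(z((K(Q) - 6)*1, -158) + V) = sqrt(-4*(-158)/(6*(-5) - 6)*1 - 497) = sqrt(-4*(-158)/(-30 - 6)*1 - 497) = sqrt(-4*(-158)/(-36*1) - 497) = sqrt(-4*(-158)/(-36) - 497) = sqrt(-4*(-158)*(-1/36) - 497) = sqrt(-158/9 - 497) = sqrt(-4631/9) = I*sqrt(4631)/3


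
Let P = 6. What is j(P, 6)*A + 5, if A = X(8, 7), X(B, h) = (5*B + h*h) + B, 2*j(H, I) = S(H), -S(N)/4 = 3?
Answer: -577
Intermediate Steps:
S(N) = -12 (S(N) = -4*3 = -12)
j(H, I) = -6 (j(H, I) = (1/2)*(-12) = -6)
X(B, h) = h**2 + 6*B (X(B, h) = (5*B + h**2) + B = (h**2 + 5*B) + B = h**2 + 6*B)
A = 97 (A = 7**2 + 6*8 = 49 + 48 = 97)
j(P, 6)*A + 5 = -6*97 + 5 = -582 + 5 = -577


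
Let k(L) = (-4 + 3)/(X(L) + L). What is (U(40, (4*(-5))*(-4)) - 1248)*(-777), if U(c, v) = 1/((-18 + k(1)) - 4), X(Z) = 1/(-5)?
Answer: 30061612/31 ≈ 9.6973e+5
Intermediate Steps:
X(Z) = -⅕
k(L) = -1/(-⅕ + L) (k(L) = (-4 + 3)/(-⅕ + L) = -1/(-⅕ + L))
U(c, v) = -4/93 (U(c, v) = 1/((-18 - 5/(-1 + 5*1)) - 4) = 1/((-18 - 5/(-1 + 5)) - 4) = 1/((-18 - 5/4) - 4) = 1/(-77/4 - 4) = 1/(-93/4) = -4/93)
(U(40, (4*(-5))*(-4)) - 1248)*(-777) = (-4/93 - 1248)*(-777) = -116068/93*(-777) = 30061612/31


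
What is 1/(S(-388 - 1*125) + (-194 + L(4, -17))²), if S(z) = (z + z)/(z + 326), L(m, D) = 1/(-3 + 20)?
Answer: 3179/119589741 ≈ 2.6583e-5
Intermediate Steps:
L(m, D) = 1/17
S(z) = 2*z/(326 + z) (S(z) = (2*z)/(326 + z) = 2*z/(326 + z))
1/(S(-388 - 1*125) + (-194 + L(4, -17))²) = 1/(2*(-388 - 1*125)/(326 + (-388 - 1*125)) + (-194 + 1/17)²) = 1/(2*(-388 - 125)/(326 + (-388 - 125)) + (-3297/17)²) = 1/(2*(-513)/(326 - 513) + 10870209/289) = 1/(2*(-513)/(-187) + 10870209/289) = 1/(2*(-513)*(-1/187) + 10870209/289) = 1/(1026/187 + 10870209/289) = 1/(119589741/3179) = 3179/119589741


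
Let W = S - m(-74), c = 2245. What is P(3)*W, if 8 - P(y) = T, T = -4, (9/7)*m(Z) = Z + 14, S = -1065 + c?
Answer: 14720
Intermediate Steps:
S = 1180 (S = -1065 + 2245 = 1180)
m(Z) = 98/9 + 7*Z/9 (m(Z) = 7*(Z + 14)/9 = 7*(14 + Z)/9 = 98/9 + 7*Z/9)
P(y) = 12 (P(y) = 8 - 1*(-4) = 8 + 4 = 12)
W = 3680/3 (W = 1180 - (98/9 + (7/9)*(-74)) = 1180 - (98/9 - 518/9) = 1180 - 1*(-140/3) = 1180 + 140/3 = 3680/3 ≈ 1226.7)
P(3)*W = 12*(3680/3) = 14720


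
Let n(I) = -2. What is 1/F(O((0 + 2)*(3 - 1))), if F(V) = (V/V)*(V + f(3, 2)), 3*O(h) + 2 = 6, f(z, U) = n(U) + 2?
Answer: ¾ ≈ 0.75000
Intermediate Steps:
f(z, U) = 0 (f(z, U) = -2 + 2 = 0)
O(h) = 4/3 (O(h) = -⅔ + (⅓)*6 = -⅔ + 2 = 4/3)
F(V) = V (F(V) = (V/V)*(V + 0) = 1*V = V)
1/F(O((0 + 2)*(3 - 1))) = 1/(4/3) = ¾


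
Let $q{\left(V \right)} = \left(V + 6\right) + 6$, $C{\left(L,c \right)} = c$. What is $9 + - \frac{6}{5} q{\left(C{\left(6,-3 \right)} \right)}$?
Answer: $- \frac{9}{5} \approx -1.8$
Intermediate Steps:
$q{\left(V \right)} = 12 + V$ ($q{\left(V \right)} = \left(6 + V\right) + 6 = 12 + V$)
$9 + - \frac{6}{5} q{\left(C{\left(6,-3 \right)} \right)} = 9 + - \frac{6}{5} \left(12 - 3\right) = 9 + \left(-6\right) \frac{1}{5} \cdot 9 = 9 - \frac{54}{5} = - \frac{9}{5}$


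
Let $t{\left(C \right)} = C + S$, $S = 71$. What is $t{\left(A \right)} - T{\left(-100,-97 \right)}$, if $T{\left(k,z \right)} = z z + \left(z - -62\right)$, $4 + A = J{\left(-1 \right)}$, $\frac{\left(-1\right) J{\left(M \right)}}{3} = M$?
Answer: $-9304$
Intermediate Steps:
$J{\left(M \right)} = - 3 M$
$A = -1$ ($A = -4 - -3 = -4 + 3 = -1$)
$T{\left(k,z \right)} = 62 + z + z^{2}$ ($T{\left(k,z \right)} = z^{2} + \left(z + 62\right) = z^{2} + \left(62 + z\right) = 62 + z + z^{2}$)
$t{\left(C \right)} = 71 + C$ ($t{\left(C \right)} = C + 71 = 71 + C$)
$t{\left(A \right)} - T{\left(-100,-97 \right)} = \left(71 - 1\right) - \left(62 - 97 + \left(-97\right)^{2}\right) = 70 - \left(62 - 97 + 9409\right) = 70 - 9374 = -9304$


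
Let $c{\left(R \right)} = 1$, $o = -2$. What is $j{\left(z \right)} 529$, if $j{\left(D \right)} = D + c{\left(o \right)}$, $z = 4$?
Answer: $2645$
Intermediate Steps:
$j{\left(D \right)} = 1 + D$ ($j{\left(D \right)} = D + 1 = 1 + D$)
$j{\left(z \right)} 529 = \left(1 + 4\right) 529 = 5 \cdot 529 = 2645$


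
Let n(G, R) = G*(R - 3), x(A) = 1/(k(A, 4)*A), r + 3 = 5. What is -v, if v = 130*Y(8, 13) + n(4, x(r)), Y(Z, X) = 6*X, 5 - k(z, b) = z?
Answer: -30386/3 ≈ -10129.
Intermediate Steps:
r = 2 (r = -3 + 5 = 2)
k(z, b) = 5 - z
x(A) = 1/(A*(5 - A)) (x(A) = 1/((5 - A)*A) = 1/(A*(5 - A)))
n(G, R) = G*(-3 + R)
v = 30386/3 (v = 130*(6*13) + 4*(-3 - 1/(2*(-5 + 2))) = 130*78 + 4*(-3 - 1*½/(-3)) = 10140 + 4*(-3 - 1*½*(-⅓)) = 10140 + 4*(-3 + ⅙) = 10140 + 4*(-17/6) = 10140 - 34/3 = 30386/3 ≈ 10129.)
-v = -1*30386/3 = -30386/3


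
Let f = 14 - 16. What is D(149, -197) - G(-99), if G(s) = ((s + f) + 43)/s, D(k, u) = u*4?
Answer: -78070/99 ≈ -788.59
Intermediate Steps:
f = -2
D(k, u) = 4*u
G(s) = (41 + s)/s (G(s) = ((s - 2) + 43)/s = ((-2 + s) + 43)/s = (41 + s)/s)
D(149, -197) - G(-99) = 4*(-197) - (41 - 99)/(-99) = -788 - (-1)*(-58)/99 = -788 - 1*58/99 = -788 - 58/99 = -78070/99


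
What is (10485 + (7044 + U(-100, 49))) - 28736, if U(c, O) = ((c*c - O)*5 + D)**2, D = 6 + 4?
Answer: 2476544018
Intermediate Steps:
D = 10
U(c, O) = (10 - 5*O + 5*c**2)**2 (U(c, O) = ((c*c - O)*5 + 10)**2 = ((c**2 - O)*5 + 10)**2 = ((-5*O + 5*c**2) + 10)**2 = (10 - 5*O + 5*c**2)**2)
(10485 + (7044 + U(-100, 49))) - 28736 = (10485 + (7044 + 25*(2 + (-100)**2 - 1*49)**2)) - 28736 = (10485 + (7044 + 25*(2 + 10000 - 49)**2)) - 28736 = (10485 + (7044 + 25*9953**2)) - 28736 = (10485 + (7044 + 25*99062209)) - 28736 = (10485 + (7044 + 2476555225)) - 28736 = (10485 + 2476562269) - 28736 = 2476572754 - 28736 = 2476544018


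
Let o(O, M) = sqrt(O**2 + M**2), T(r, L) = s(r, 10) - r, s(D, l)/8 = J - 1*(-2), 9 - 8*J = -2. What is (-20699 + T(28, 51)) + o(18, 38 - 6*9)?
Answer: -20700 + 2*sqrt(145) ≈ -20676.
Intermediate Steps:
J = 11/8 (J = 9/8 - 1/8*(-2) = 9/8 + 1/4 = 11/8 ≈ 1.3750)
s(D, l) = 27 (s(D, l) = 8*(11/8 - 1*(-2)) = 8*(11/8 + 2) = 8*(27/8) = 27)
T(r, L) = 27 - r
o(O, M) = sqrt(M**2 + O**2)
(-20699 + T(28, 51)) + o(18, 38 - 6*9) = (-20699 + (27 - 1*28)) + sqrt((38 - 6*9)**2 + 18**2) = (-20699 + (27 - 28)) + sqrt((38 - 1*54)**2 + 324) = (-20699 - 1) + sqrt((38 - 54)**2 + 324) = -20700 + sqrt((-16)**2 + 324) = -20700 + sqrt(256 + 324) = -20700 + sqrt(580) = -20700 + 2*sqrt(145)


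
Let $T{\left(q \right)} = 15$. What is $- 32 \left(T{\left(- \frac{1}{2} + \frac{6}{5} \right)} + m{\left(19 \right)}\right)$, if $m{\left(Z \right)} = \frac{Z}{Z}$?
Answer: $-512$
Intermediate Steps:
$m{\left(Z \right)} = 1$
$- 32 \left(T{\left(- \frac{1}{2} + \frac{6}{5} \right)} + m{\left(19 \right)}\right) = - 32 \left(15 + 1\right) = \left(-32\right) 16 = -512$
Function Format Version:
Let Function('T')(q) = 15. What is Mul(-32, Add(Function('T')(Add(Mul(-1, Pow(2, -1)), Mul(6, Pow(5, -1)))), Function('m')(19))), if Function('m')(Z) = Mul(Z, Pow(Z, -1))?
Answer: -512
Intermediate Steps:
Function('m')(Z) = 1
Mul(-32, Add(Function('T')(Add(Mul(-1, Pow(2, -1)), Mul(6, Pow(5, -1)))), Function('m')(19))) = Mul(-32, Add(15, 1)) = Mul(-32, 16) = -512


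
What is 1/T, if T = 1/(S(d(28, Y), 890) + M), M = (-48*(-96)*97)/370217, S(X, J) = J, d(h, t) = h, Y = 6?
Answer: 329940106/370217 ≈ 891.21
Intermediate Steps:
M = 446976/370217 (M = (4608*97)*(1/370217) = 446976*(1/370217) = 446976/370217 ≈ 1.2073)
T = 370217/329940106 (T = 1/(890 + 446976/370217) = 1/(329940106/370217) = 370217/329940106 ≈ 0.0011221)
1/T = 1/(370217/329940106) = 329940106/370217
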